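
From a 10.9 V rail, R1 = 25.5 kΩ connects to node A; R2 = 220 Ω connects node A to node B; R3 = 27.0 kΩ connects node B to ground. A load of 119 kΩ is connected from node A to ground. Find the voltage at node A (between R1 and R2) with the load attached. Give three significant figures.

Below node A the series string R2+R3 = 27220 Ω sits in parallel with the 119000 Ω load: 22150 Ω.
V_A = 10.9 × 22150/(25500 + 22150) = 5.07 V.

V ≈ 5.07 V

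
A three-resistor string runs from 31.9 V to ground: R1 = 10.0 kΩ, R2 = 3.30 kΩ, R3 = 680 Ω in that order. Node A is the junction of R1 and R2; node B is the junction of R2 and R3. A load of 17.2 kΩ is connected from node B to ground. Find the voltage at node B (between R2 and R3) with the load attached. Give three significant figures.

At node B, R3 is in parallel with the load: R3‖R_L = 654.1 Ω.
Below node A the resistance is R2 + (R3‖R_L) = 3954 Ω, so V_A = 31.9 × 3954/13950 = 9.039 V.
Then V_B = V_A × (R3‖R_L)/(R2 + R3‖R_L) = 9.039 × 654.1/3954 = 1.50 V.

V ≈ 1.50 V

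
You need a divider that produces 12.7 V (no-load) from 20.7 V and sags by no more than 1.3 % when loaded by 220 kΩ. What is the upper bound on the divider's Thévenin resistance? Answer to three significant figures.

Loading drop = R_th/(R_th + R_L) ≤ 0.0130, so R_th ≤ R_L · ε/(1−ε) = 220 kΩ × 0.0130/0.9870 = 2.90 kΩ.
(Any R1, R2 with R2/(R1+R2) = 0.614 and R1‖R2 ≤ 2.90 kΩ will meet the spec.)

R_th ≤ 2.90 kΩ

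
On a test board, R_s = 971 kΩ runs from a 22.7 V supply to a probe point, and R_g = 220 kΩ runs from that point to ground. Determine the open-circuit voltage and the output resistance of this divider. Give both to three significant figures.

V_th = 4.19 V, R_th = 179 kΩ

V_th is the open-circuit tap voltage: 22.7 × 220/(971 + 220) = 4.19 V.
With the supply zeroed, R_s and R_g appear in parallel from the tap: R_th = R_s‖R_g = (971 × 220)/1191 = 179 kΩ.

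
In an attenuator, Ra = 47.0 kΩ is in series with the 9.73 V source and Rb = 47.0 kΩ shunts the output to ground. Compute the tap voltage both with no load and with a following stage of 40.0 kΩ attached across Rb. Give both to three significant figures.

Unloaded: 4.87 V; loaded: 3.06 V

Open-circuit: V = 9.73 × 47.0/(47.0 + 47.0) = 4.87 V.
With the load, Rb becomes Rb‖R_L = 21.61 kΩ, so V = 9.73 × 21.61/68.61 = 3.06 V.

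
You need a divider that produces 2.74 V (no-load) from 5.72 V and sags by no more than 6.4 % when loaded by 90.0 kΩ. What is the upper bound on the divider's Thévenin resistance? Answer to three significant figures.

Loading drop = R_th/(R_th + R_L) ≤ 0.0640, so R_th ≤ R_L · ε/(1−ε) = 90.0 kΩ × 0.0640/0.9360 = 6.15 kΩ.

R_th ≤ 6.15 kΩ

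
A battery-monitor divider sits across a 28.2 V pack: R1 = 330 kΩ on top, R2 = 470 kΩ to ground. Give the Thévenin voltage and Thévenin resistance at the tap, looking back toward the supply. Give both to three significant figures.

V_th = 16.6 V, R_th = 194 kΩ

V_th is the open-circuit tap voltage: 28.2 × 470/(330 + 470) = 16.6 V.
With the supply zeroed, R1 and R2 appear in parallel from the tap: R_th = R1‖R2 = (330 × 470)/800.0 = 194 kΩ.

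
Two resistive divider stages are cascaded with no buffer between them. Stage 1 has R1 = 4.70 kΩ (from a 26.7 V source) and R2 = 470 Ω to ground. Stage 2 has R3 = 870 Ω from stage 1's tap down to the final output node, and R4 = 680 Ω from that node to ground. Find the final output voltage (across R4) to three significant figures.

Stage 2 presents R3+R4 = 1550 Ω as a load on stage 1's tap.
Stage 1's lower leg becomes R2‖(R3+R4) = 360.6 Ω, so V_mid = 26.7 × 360.6/5061 = 1.903 V.
Stage 2 is itself unloaded: V_out = V_mid × R4/(R3+R4) = 1.903 × 680/1550 = 0.835 V.

V_out ≈ 0.835 V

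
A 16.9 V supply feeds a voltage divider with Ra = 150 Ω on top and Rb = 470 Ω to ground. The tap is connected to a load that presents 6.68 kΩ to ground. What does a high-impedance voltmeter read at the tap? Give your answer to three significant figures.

V_out ≈ 12.6 V

The load sits in parallel with Rb: Rb‖R_L = (470 × 6680) / (470 + 6680) = 439.1 Ω.
V_out = 16.9 × 439.1 / (150 + 439.1) = 16.9 × 439.1/589.1 = 12.6 V.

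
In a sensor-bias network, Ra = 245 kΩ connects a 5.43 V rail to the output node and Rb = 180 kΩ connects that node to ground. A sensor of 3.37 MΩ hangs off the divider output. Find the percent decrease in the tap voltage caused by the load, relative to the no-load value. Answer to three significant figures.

The divider's output (Thévenin) resistance is Ra‖Rb = 103.8 kΩ.
Fractional drop under load = R_th/(R_th + R_L) = 103.8 / (103.8 + 3370) = 0.02987.
So the output falls by 2.99 %.

2.99 %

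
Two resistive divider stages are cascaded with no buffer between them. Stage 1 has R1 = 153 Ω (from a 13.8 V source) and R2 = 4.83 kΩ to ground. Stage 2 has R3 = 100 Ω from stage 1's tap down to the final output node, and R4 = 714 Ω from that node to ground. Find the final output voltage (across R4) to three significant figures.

V_out ≈ 9.92 V

Stage 2 presents R3+R4 = 814.0 Ω as a load on stage 1's tap.
Stage 1's lower leg becomes R2‖(R3+R4) = 696.6 Ω, so V_mid = 13.8 × 696.6/849.6 = 11.31 V.
Stage 2 is itself unloaded: V_out = V_mid × R4/(R3+R4) = 11.31 × 714/814.0 = 9.92 V.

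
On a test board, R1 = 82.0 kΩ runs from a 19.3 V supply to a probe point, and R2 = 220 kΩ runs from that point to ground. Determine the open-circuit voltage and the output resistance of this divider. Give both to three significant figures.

V_th = 14.1 V, R_th = 59.7 kΩ

V_th is the open-circuit tap voltage: 19.3 × 220/(82.0 + 220) = 14.1 V.
With the supply zeroed, R1 and R2 appear in parallel from the tap: R_th = R1‖R2 = (82.0 × 220)/302.0 = 59.7 kΩ.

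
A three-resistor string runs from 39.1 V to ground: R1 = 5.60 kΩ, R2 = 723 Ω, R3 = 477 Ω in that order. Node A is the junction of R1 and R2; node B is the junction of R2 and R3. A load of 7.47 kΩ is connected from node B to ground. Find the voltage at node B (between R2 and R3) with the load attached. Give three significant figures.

At node B, R3 is in parallel with the load: R3‖R_L = 448.4 Ω.
Below node A the resistance is R2 + (R3‖R_L) = 1171 Ω, so V_A = 39.1 × 1171/6771 = 6.764 V.
Then V_B = V_A × (R3‖R_L)/(R2 + R3‖R_L) = 6.764 × 448.4/1171 = 2.59 V.

V ≈ 2.59 V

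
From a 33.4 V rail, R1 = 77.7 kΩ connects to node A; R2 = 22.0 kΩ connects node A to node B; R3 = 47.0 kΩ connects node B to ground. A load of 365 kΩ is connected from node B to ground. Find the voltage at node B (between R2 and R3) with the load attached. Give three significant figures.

At node B, R3 is in parallel with the load: R3‖R_L = 41.64 kΩ.
Below node A the resistance is R2 + (R3‖R_L) = 63.64 kΩ, so V_A = 33.4 × 63.64/141.3 = 15.04 V.
Then V_B = V_A × (R3‖R_L)/(R2 + R3‖R_L) = 15.04 × 41.64/63.64 = 9.84 V.

V ≈ 9.84 V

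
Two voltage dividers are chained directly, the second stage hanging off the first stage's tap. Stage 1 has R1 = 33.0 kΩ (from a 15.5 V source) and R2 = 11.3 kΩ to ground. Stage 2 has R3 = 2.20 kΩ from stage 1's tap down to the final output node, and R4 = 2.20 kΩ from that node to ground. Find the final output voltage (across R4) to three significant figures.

Stage 2 presents R3+R4 = 4.400 kΩ as a load on stage 1's tap.
Stage 1's lower leg becomes R2‖(R3+R4) = 3.167 kΩ, so V_mid = 15.5 × 3.167/36.17 = 1.357 V.
Stage 2 is itself unloaded: V_out = V_mid × R4/(R3+R4) = 1.357 × 2.20/4.400 = 0.679 V.

V_out ≈ 0.679 V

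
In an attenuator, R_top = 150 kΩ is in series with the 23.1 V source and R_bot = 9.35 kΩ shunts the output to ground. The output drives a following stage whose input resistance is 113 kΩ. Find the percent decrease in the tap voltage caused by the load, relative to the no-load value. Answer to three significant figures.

The divider's output (Thévenin) resistance is R_top‖R_bot = 8.801 kΩ.
Fractional drop under load = R_th/(R_th + R_L) = 8.801 / (8.801 + 113) = 0.07226.
So the output falls by 7.23 %.

7.23 %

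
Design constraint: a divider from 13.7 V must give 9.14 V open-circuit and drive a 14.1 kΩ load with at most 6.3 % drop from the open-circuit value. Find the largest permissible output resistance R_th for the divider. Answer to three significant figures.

R_th ≤ 948 Ω

Loading drop = R_th/(R_th + R_L) ≤ 0.0630, so R_th ≤ R_L · ε/(1−ε) = 14.1 kΩ × 0.0630/0.9370 = 948 Ω.
(Any R1, R2 with R2/(R1+R2) = 0.667 and R1‖R2 ≤ 948 Ω will meet the spec.)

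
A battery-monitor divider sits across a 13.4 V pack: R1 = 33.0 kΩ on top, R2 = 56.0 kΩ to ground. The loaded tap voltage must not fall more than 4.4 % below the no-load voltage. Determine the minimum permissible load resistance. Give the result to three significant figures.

Output resistance R_th = R1‖R2 = (33.0 × 56.0)/89.00 = 20.76 kΩ.
The fractional drop is R_th/(R_th + R_L); requiring this ≤ 0.0440 gives R_L ≥ R_th(1/0.0440 − 1) = 20.76 × 21.73 = 451 kΩ.

R_L(min) ≈ 451 kΩ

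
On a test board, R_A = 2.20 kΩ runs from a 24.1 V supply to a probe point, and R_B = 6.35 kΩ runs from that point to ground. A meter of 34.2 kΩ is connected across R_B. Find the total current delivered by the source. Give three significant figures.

I ≈ 3.19 mA

R_B‖R_L = 5.356 kΩ, so the source sees R_A + R_B‖R_L = 7.556 kΩ.
I = 24.1 V / 7.556 kΩ = 3.19 mA.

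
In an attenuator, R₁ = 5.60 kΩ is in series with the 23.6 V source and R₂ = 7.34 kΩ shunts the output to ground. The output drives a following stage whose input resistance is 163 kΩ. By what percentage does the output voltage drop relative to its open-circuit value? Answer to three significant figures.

1.91 %

The divider's output (Thévenin) resistance is R₁‖R₂ = 3.177 kΩ.
Fractional drop under load = R_th/(R_th + R_L) = 3.177 / (3.177 + 163) = 0.01912.
So the output falls by 1.91 %.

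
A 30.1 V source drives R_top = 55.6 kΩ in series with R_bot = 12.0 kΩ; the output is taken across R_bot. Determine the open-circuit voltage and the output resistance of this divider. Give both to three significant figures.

V_th = 5.34 V, R_th = 9.87 kΩ

V_th is the open-circuit tap voltage: 30.1 × 12.0/(55.6 + 12.0) = 5.34 V.
With the supply zeroed, R_top and R_bot appear in parallel from the tap: R_th = R_top‖R_bot = (55.6 × 12.0)/67.60 = 9.87 kΩ.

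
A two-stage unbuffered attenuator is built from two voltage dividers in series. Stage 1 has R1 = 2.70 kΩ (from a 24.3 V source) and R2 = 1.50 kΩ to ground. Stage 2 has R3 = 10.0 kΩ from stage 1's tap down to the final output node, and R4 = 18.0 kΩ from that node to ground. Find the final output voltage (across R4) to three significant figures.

V_out ≈ 5.39 V

Stage 2 presents R3+R4 = 28.00 kΩ as a load on stage 1's tap.
Stage 1's lower leg becomes R2‖(R3+R4) = 1.424 kΩ, so V_mid = 24.3 × 1.424/4.124 = 8.390 V.
Stage 2 is itself unloaded: V_out = V_mid × R4/(R3+R4) = 8.390 × 18.0/28.00 = 5.39 V.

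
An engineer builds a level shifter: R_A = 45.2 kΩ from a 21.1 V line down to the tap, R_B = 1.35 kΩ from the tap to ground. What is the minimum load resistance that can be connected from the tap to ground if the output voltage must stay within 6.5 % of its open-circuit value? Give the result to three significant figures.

Output resistance R_th = R_A‖R_B = (45.2 × 1.35)/46.55 = 1.311 kΩ.
The fractional drop is R_th/(R_th + R_L); requiring this ≤ 0.0650 gives R_L ≥ R_th(1/0.0650 − 1) = 1.311 × 14.38 = 18.9 kΩ.

R_L(min) ≈ 18.9 kΩ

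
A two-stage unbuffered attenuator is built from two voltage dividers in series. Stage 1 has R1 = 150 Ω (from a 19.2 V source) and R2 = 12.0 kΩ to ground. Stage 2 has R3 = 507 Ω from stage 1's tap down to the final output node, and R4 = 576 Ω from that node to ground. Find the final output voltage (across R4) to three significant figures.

V_out ≈ 8.87 V

Stage 2 presents R3+R4 = 1083 Ω as a load on stage 1's tap.
Stage 1's lower leg becomes R2‖(R3+R4) = 993.4 Ω, so V_mid = 19.2 × 993.4/1143 = 16.68 V.
Stage 2 is itself unloaded: V_out = V_mid × R4/(R3+R4) = 16.68 × 576/1083 = 8.87 V.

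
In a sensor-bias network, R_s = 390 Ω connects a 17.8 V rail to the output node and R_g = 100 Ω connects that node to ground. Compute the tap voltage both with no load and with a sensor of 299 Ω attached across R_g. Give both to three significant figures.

Open-circuit: V = 17.8 × 100/(390 + 100) = 3.63 V.
With the load, R_g becomes R_g‖R_L = 74.94 Ω, so V = 17.8 × 74.94/464.9 = 2.87 V.

Unloaded: 3.63 V; loaded: 2.87 V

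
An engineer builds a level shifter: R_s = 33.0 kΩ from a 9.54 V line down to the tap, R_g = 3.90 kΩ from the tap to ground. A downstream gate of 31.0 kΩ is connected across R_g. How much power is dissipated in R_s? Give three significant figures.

P ≈ 2.26 mW

Total resistance from the source is R_s + (R_g‖R_L) = 36.46 kΩ, so I = 9.54/36.46 kΩ = 0.2616 mA.
P = I²·R_s = (0.2616 mA)² × 33.0 kΩ = 2.26 mW.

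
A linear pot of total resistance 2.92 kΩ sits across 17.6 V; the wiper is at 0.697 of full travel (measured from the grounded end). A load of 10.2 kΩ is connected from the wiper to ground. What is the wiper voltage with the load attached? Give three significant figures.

The wiper splits the pot into (1−α)R = 884.8 Ω above and αR = 2035 Ω below.
Lower section ‖ load = 1697 Ω.
V_wiper = 17.6 × 1697/(884.8 + 1697) = 11.6 V.

V ≈ 11.6 V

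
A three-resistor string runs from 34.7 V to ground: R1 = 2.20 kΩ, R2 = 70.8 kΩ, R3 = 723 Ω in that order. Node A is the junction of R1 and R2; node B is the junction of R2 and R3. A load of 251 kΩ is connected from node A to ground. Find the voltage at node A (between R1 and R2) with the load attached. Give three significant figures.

Below node A the series string R2+R3 = 71520 Ω sits in parallel with the 251000 Ω load: 55660 Ω.
V_A = 34.7 × 55660/(2200 + 55660) = 33.4 V.

V ≈ 33.4 V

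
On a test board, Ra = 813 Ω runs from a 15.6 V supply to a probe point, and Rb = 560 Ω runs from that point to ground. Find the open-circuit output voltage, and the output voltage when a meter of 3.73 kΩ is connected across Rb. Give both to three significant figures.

Unloaded: 6.36 V; loaded: 5.84 V

Open-circuit: V = 15.6 × 560/(813 + 560) = 6.36 V.
With the load, Rb becomes Rb‖R_L = 486.9 Ω, so V = 15.6 × 486.9/1300 = 5.84 V.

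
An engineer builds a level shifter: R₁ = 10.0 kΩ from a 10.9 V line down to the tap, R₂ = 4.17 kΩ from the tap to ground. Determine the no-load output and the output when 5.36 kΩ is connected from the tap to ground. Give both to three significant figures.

Unloaded: 3.21 V; loaded: 2.07 V

Open-circuit: V = 10.9 × 4.17/(10.0 + 4.17) = 3.21 V.
With the load, R₂ becomes R₂‖R_L = 2.345 kΩ, so V = 10.9 × 2.345/12.35 = 2.07 V.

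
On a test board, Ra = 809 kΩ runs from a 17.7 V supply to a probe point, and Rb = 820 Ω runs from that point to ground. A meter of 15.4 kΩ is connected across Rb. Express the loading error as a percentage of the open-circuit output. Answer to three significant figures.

5.05 %

The divider's output (Thévenin) resistance is Ra‖Rb = 819.2 Ω.
Fractional drop under load = R_th/(R_th + R_L) = 819.2 / (819.2 + 15400) = 0.05051.
So the output falls by 5.05 %.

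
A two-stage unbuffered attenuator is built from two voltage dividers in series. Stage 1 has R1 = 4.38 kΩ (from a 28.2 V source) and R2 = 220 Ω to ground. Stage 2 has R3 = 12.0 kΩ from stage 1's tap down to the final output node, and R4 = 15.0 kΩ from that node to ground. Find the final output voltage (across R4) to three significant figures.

V_out ≈ 0.744 V

Stage 2 presents R3+R4 = 27000 Ω as a load on stage 1's tap.
Stage 1's lower leg becomes R2‖(R3+R4) = 218.2 Ω, so V_mid = 28.2 × 218.2/4598 = 1.338 V.
Stage 2 is itself unloaded: V_out = V_mid × R4/(R3+R4) = 1.338 × 15000/27000 = 0.744 V.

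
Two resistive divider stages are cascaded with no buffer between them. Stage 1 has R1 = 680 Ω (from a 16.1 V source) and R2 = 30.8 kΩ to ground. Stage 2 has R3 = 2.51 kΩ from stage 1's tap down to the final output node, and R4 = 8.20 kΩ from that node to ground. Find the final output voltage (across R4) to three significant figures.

Stage 2 presents R3+R4 = 10710 Ω as a load on stage 1's tap.
Stage 1's lower leg becomes R2‖(R3+R4) = 7947 Ω, so V_mid = 16.1 × 7947/8627 = 14.83 V.
Stage 2 is itself unloaded: V_out = V_mid × R4/(R3+R4) = 14.83 × 8200/10710 = 11.4 V.

V_out ≈ 11.4 V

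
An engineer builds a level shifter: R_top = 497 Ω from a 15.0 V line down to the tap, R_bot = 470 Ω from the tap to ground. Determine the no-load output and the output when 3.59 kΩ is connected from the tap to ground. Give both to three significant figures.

Open-circuit: V = 15.0 × 470/(497 + 470) = 7.29 V.
With the load, R_bot becomes R_bot‖R_L = 415.6 Ω, so V = 15.0 × 415.6/912.6 = 6.83 V.

Unloaded: 7.29 V; loaded: 6.83 V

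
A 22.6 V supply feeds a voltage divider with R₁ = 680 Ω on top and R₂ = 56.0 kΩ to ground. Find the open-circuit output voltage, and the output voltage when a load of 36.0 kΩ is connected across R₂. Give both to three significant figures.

Unloaded: 22.3 V; loaded: 21.9 V

Open-circuit: V = 22.6 × 56000/(680 + 56000) = 22.3 V.
With the load, R₂ becomes R₂‖R_L = 21910 Ω, so V = 22.6 × 21910/22590 = 21.9 V.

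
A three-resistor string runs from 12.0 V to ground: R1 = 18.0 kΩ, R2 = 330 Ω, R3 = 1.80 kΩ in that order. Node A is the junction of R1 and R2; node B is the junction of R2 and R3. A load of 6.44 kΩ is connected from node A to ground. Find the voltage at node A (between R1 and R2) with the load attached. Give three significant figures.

V ≈ 0.980 V

Below node A the series string R2+R3 = 2130 Ω sits in parallel with the 6440 Ω load: 1601 Ω.
V_A = 12.0 × 1601/(18000 + 1601) = 0.980 V.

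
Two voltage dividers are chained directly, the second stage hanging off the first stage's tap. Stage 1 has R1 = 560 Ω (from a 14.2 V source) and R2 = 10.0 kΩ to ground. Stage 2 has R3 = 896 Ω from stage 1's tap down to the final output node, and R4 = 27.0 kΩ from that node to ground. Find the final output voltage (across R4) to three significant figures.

V_out ≈ 12.8 V

Stage 2 presents R3+R4 = 27900 Ω as a load on stage 1's tap.
Stage 1's lower leg becomes R2‖(R3+R4) = 7361 Ω, so V_mid = 14.2 × 7361/7921 = 13.20 V.
Stage 2 is itself unloaded: V_out = V_mid × R4/(R3+R4) = 13.20 × 27000/27900 = 12.8 V.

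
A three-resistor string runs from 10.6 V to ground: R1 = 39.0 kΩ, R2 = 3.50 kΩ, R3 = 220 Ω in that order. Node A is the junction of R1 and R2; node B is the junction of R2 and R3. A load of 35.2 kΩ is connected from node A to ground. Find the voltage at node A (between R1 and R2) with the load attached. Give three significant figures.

Below node A the series string R2+R3 = 3720 Ω sits in parallel with the 35200 Ω load: 3364 Ω.
V_A = 10.6 × 3364/(39000 + 3364) = 0.842 V.

V ≈ 0.842 V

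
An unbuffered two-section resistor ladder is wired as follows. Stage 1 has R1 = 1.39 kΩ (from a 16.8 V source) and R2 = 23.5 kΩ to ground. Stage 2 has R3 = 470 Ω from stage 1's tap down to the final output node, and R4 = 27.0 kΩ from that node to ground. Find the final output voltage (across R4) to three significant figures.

Stage 2 presents R3+R4 = 27470 Ω as a load on stage 1's tap.
Stage 1's lower leg becomes R2‖(R3+R4) = 12670 Ω, so V_mid = 16.8 × 12670/14060 = 15.14 V.
Stage 2 is itself unloaded: V_out = V_mid × R4/(R3+R4) = 15.14 × 27000/27470 = 14.9 V.

V_out ≈ 14.9 V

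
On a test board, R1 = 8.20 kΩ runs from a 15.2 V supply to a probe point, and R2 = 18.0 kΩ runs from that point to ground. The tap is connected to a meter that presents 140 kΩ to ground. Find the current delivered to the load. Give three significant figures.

R2‖R_L = 15.95 kΩ; V_out = 15.2 × 15.95/24.15 = 10.04 V.
I_L = V_out / R_L = 10.04 / 140 kΩ = 0.0717 mA.

I_L ≈ 0.0717 mA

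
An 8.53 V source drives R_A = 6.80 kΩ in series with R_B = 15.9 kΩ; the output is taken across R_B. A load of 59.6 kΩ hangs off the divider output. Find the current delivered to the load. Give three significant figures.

I_L ≈ 0.0928 mA

R_B‖R_L = 12.55 kΩ; V_out = 8.53 × 12.55/19.35 = 5.533 V.
I_L = V_out / R_L = 5.533 / 59.6 kΩ = 0.0928 mA.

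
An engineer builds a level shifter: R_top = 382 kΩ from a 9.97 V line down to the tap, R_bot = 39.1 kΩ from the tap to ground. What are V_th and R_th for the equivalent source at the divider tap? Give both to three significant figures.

V_th = 0.926 V, R_th = 35.5 kΩ

V_th is the open-circuit tap voltage: 9.97 × 39.1/(382 + 39.1) = 0.926 V.
With the supply zeroed, R_top and R_bot appear in parallel from the tap: R_th = R_top‖R_bot = (382 × 39.1)/421.1 = 35.5 kΩ.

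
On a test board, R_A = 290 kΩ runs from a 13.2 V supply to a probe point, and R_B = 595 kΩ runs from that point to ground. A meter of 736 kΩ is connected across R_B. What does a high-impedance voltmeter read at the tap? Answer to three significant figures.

V_out ≈ 7.02 V

The load sits in parallel with R_B: R_B‖R_L = (595 × 736) / (595 + 736) = 329.0 kΩ.
V_out = 13.2 × 329.0 / (290 + 329.0) = 13.2 × 329.0/619.0 = 7.02 V.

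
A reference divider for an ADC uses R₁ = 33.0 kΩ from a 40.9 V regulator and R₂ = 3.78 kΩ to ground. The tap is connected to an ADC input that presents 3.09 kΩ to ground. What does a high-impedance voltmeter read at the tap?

The load sits in parallel with R₂: R₂‖R_L = (3.78 × 3.09) / (3.78 + 3.09) = 1.700 kΩ.
V_out = 40.9 × 1.700 / (33.0 + 1.700) = 40.9 × 1.700/34.70 = 2.00 V.

V_out ≈ 2.00 V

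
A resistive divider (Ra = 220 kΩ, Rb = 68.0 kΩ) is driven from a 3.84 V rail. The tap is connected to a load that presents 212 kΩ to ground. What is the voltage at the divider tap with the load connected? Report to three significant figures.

V_out ≈ 0.728 V

The load sits in parallel with Rb: Rb‖R_L = (68.0 × 212) / (68.0 + 212) = 51.49 kΩ.
V_out = 3.84 × 51.49 / (220 + 51.49) = 3.84 × 51.49/271.5 = 0.728 V.
(Unloaded it would have been 0.907 V.)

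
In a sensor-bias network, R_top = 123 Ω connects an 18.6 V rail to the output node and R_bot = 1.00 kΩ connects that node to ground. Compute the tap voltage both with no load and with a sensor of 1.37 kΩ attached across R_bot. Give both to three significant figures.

Open-circuit: V = 18.6 × 1000/(123 + 1000) = 16.6 V.
With the load, R_bot becomes R_bot‖R_L = 578.1 Ω, so V = 18.6 × 578.1/701.1 = 15.3 V.

Unloaded: 16.6 V; loaded: 15.3 V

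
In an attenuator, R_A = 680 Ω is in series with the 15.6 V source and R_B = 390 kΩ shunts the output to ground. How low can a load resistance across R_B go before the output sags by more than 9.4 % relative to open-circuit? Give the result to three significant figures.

R_L(min) ≈ 6.54 kΩ

Output resistance R_th = R_A‖R_B = (680 × 390000)/390700 = 678.8 Ω.
The fractional drop is R_th/(R_th + R_L); requiring this ≤ 0.0940 gives R_L ≥ R_th(1/0.0940 − 1) = 678.8 × 9.638 = 6.54 kΩ.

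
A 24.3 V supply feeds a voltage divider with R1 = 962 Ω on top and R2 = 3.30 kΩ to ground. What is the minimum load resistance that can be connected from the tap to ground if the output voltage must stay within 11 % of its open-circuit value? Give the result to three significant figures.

R_L(min) ≈ 6.03 kΩ

Output resistance R_th = R1‖R2 = (962 × 3300)/4262 = 744.9 Ω.
The fractional drop is R_th/(R_th + R_L); requiring this ≤ 0.110 gives R_L ≥ R_th(1/0.110 − 1) = 744.9 × 8.091 = 6.03 kΩ.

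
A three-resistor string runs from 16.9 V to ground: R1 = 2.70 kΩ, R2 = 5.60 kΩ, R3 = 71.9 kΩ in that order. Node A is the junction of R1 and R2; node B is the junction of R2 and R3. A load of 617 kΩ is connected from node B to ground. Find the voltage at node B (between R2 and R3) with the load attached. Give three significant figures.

V ≈ 15.0 V

At node B, R3 is in parallel with the load: R3‖R_L = 64.40 kΩ.
Below node A the resistance is R2 + (R3‖R_L) = 70.00 kΩ, so V_A = 16.9 × 70.00/72.70 = 16.27 V.
Then V_B = V_A × (R3‖R_L)/(R2 + R3‖R_L) = 16.27 × 64.40/70.00 = 15.0 V.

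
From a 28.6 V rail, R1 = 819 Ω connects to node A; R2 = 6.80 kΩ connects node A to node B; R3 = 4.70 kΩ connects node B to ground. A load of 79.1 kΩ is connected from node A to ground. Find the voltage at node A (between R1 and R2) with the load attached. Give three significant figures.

Below node A the series string R2+R3 = 11500 Ω sits in parallel with the 79100 Ω load: 10040 Ω.
V_A = 28.6 × 10040/(819 + 10040) = 26.4 V.

V ≈ 26.4 V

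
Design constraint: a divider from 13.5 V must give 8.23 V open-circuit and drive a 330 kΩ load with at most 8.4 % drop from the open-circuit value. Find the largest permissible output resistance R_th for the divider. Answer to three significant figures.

R_th ≤ 30.3 kΩ

Loading drop = R_th/(R_th + R_L) ≤ 0.0840, so R_th ≤ R_L · ε/(1−ε) = 330 kΩ × 0.0840/0.9160 = 30.3 kΩ.
(Any R1, R2 with R2/(R1+R2) = 0.610 and R1‖R2 ≤ 30.3 kΩ will meet the spec.)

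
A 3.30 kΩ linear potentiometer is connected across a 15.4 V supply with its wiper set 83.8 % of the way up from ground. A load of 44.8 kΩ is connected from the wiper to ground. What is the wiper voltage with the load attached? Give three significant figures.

The wiper splits the pot into (1−α)R = 534.6 Ω above and αR = 2765 Ω below.
Lower section ‖ load = 2605 Ω.
V_wiper = 15.4 × 2605/(534.6 + 2605) = 12.8 V.

V ≈ 12.8 V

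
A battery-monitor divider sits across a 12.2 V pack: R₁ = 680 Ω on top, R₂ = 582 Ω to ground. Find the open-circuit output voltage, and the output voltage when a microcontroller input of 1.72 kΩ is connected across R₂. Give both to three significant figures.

Open-circuit: V = 12.2 × 582/(680 + 582) = 5.63 V.
With the load, R₂ becomes R₂‖R_L = 434.9 Ω, so V = 12.2 × 434.9/1115 = 4.76 V.

Unloaded: 5.63 V; loaded: 4.76 V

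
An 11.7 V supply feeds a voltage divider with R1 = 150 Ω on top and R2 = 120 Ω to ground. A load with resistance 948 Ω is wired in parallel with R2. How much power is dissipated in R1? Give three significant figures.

P ≈ 312 mW

Total resistance from the source is R1 + (R2‖R_L) = 256.5 Ω, so I = 11.7/256.5 Ω = 45.61 mA.
P = I²·R1 = (45.61 mA)² × 150 Ω = 312 mW.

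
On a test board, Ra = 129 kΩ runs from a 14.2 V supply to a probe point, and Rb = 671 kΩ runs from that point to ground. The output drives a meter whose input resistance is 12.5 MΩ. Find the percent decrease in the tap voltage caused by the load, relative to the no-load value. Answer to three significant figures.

The divider's output (Thévenin) resistance is Ra‖Rb = 108.2 kΩ.
Fractional drop under load = R_th/(R_th + R_L) = 108.2 / (108.2 + 12500) = 0.008582.
So the output falls by 0.858 %.

0.858 %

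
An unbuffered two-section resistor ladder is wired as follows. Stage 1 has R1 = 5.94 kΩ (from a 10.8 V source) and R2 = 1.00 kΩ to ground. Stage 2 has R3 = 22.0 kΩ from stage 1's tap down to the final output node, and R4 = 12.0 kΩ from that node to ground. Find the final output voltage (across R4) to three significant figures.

Stage 2 presents R3+R4 = 34.00 kΩ as a load on stage 1's tap.
Stage 1's lower leg becomes R2‖(R3+R4) = 0.9714 kΩ, so V_mid = 10.8 × 0.9714/6.911 = 1.518 V.
Stage 2 is itself unloaded: V_out = V_mid × R4/(R3+R4) = 1.518 × 12.0/34.00 = 0.536 V.

V_out ≈ 0.536 V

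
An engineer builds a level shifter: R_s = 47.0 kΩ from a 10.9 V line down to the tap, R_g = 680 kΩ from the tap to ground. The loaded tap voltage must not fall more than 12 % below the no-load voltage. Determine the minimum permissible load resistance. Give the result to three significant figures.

Output resistance R_th = R_s‖R_g = (47.0 × 680)/727.0 = 43.96 kΩ.
The fractional drop is R_th/(R_th + R_L); requiring this ≤ 0.120 gives R_L ≥ R_th(1/0.120 − 1) = 43.96 × 7.333 = 322 kΩ.

R_L(min) ≈ 322 kΩ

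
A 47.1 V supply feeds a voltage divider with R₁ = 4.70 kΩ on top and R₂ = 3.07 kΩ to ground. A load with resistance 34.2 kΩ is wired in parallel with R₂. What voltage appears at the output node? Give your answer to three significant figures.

The load sits in parallel with R₂: R₂‖R_L = (3.07 × 34.2) / (3.07 + 34.2) = 2.817 kΩ.
V_out = 47.1 × 2.817 / (4.70 + 2.817) = 47.1 × 2.817/7.517 = 17.7 V.

V_out ≈ 17.7 V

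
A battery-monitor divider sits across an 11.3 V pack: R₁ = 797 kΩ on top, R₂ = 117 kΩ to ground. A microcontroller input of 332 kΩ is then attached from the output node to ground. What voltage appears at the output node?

V_out ≈ 1.11 V

The load sits in parallel with R₂: R₂‖R_L = (117 × 332) / (117 + 332) = 86.51 kΩ.
V_out = 11.3 × 86.51 / (797 + 86.51) = 11.3 × 86.51/883.5 = 1.11 V.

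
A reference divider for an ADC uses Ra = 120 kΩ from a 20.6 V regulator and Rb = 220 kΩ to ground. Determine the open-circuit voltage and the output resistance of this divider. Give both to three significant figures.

V_th = 13.3 V, R_th = 77.6 kΩ

V_th is the open-circuit tap voltage: 20.6 × 220/(120 + 220) = 13.3 V.
With the supply zeroed, Ra and Rb appear in parallel from the tap: R_th = Ra‖Rb = (120 × 220)/340.0 = 77.6 kΩ.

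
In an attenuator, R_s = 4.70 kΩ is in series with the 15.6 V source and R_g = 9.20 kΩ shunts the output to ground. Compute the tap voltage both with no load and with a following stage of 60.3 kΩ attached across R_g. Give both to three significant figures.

Open-circuit: V = 15.6 × 9.20/(4.70 + 9.20) = 10.3 V.
With the load, R_g becomes R_g‖R_L = 7.982 kΩ, so V = 15.6 × 7.982/12.68 = 9.82 V.

Unloaded: 10.3 V; loaded: 9.82 V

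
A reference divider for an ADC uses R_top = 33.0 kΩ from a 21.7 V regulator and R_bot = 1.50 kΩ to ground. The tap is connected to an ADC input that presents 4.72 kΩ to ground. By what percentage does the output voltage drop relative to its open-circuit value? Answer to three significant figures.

23.3 %

The divider's output (Thévenin) resistance is R_top‖R_bot = 1.435 kΩ.
Fractional drop under load = R_th/(R_th + R_L) = 1.435 / (1.435 + 4.72) = 0.2331.
So the output falls by 23.3 %.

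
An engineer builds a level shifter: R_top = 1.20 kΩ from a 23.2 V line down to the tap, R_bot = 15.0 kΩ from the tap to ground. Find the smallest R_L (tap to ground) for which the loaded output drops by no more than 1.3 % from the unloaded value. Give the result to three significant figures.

Output resistance R_th = R_top‖R_bot = (1.20 × 15.0)/16.20 = 1.111 kΩ.
The fractional drop is R_th/(R_th + R_L); requiring this ≤ 0.0130 gives R_L ≥ R_th(1/0.0130 − 1) = 1.111 × 75.92 = 84.4 kΩ.

R_L(min) ≈ 84.4 kΩ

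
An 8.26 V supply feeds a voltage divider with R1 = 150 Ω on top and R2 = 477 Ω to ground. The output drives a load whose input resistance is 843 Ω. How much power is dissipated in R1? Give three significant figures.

Total resistance from the source is R1 + (R2‖R_L) = 454.6 Ω, so I = 8.26/454.6 Ω = 18.17 mA.
P = I²·R1 = (18.17 mA)² × 150 Ω = 49.5 mW.

P ≈ 49.5 mW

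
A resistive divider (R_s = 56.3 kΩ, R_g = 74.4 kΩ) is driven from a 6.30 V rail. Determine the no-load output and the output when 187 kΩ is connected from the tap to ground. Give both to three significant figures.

Open-circuit: V = 6.30 × 74.4/(56.3 + 74.4) = 3.59 V.
With the load, R_g becomes R_g‖R_L = 53.22 kΩ, so V = 6.30 × 53.22/109.5 = 3.06 V.

Unloaded: 3.59 V; loaded: 3.06 V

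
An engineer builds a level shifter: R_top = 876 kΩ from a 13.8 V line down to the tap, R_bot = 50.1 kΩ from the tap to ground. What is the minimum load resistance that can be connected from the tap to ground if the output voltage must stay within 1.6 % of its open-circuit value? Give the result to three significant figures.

Output resistance R_th = R_top‖R_bot = (876 × 50.1)/926.1 = 47.39 kΩ.
The fractional drop is R_th/(R_th + R_L); requiring this ≤ 0.0160 gives R_L ≥ R_th(1/0.0160 − 1) = 47.39 × 61.50 = 2.91 MΩ.

R_L(min) ≈ 2.91 MΩ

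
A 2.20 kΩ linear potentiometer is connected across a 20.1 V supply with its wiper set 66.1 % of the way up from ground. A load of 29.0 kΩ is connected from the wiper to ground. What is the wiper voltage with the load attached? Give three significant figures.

V ≈ 13.1 V

The wiper splits the pot into (1−α)R = 745.8 Ω above and αR = 1454 Ω below.
Lower section ‖ load = 1385 Ω.
V_wiper = 20.1 × 1385/(745.8 + 1385) = 13.1 V.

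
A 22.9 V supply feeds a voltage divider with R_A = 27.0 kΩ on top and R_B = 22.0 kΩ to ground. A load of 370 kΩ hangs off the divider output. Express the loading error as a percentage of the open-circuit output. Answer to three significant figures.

3.17 %

The divider's output (Thévenin) resistance is R_A‖R_B = 12.12 kΩ.
Fractional drop under load = R_th/(R_th + R_L) = 12.12 / (12.12 + 370) = 0.03172.
So the output falls by 3.17 %.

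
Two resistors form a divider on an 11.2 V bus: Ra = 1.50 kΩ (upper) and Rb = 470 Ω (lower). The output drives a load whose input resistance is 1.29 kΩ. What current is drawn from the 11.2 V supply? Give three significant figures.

I ≈ 6.07 mA

Rb‖R_L = 344.5 Ω, so the source sees Ra + Rb‖R_L = 1844 Ω.
I = 11.2 V / 1844 Ω = 6.07 mA.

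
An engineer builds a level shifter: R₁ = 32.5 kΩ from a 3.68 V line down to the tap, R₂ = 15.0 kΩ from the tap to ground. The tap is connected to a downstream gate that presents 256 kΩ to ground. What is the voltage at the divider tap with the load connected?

The load sits in parallel with R₂: R₂‖R_L = (15.0 × 256) / (15.0 + 256) = 14.17 kΩ.
V_out = 3.68 × 14.17 / (32.5 + 14.17) = 3.68 × 14.17/46.67 = 1.12 V.
(Unloaded it would have been 1.16 V.)

V_out ≈ 1.12 V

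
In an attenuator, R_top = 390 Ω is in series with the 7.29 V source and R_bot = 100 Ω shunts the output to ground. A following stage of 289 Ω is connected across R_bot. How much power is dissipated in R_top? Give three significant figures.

Total resistance from the source is R_top + (R_bot‖R_L) = 464.3 Ω, so I = 7.29/464.3 Ω = 15.70 mA.
P = I²·R_top = (15.70 mA)² × 390 Ω = 96.1 mW.

P ≈ 96.1 mW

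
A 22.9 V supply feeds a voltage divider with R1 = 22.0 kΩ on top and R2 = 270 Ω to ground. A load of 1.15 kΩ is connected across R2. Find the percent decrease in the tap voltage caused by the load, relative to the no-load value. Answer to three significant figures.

The divider's output (Thévenin) resistance is R1‖R2 = 266.7 Ω.
Fractional drop under load = R_th/(R_th + R_L) = 266.7 / (266.7 + 1150) = 0.1883.
So the output falls by 18.8 %.

18.8 %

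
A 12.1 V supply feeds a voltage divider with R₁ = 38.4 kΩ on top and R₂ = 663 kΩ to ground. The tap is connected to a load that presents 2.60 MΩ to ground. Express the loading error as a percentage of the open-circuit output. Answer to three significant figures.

1.38 %

The divider's output (Thévenin) resistance is R₁‖R₂ = 36.30 kΩ.
Fractional drop under load = R_th/(R_th + R_L) = 36.30 / (36.30 + 2600) = 0.01377.
So the output falls by 1.38 %.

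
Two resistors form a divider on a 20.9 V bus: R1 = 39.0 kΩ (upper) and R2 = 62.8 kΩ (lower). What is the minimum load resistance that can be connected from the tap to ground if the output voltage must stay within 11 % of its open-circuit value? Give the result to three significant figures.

R_L(min) ≈ 195 kΩ

Output resistance R_th = R1‖R2 = (39.0 × 62.8)/101.8 = 24.06 kΩ.
The fractional drop is R_th/(R_th + R_L); requiring this ≤ 0.110 gives R_L ≥ R_th(1/0.110 − 1) = 24.06 × 8.091 = 195 kΩ.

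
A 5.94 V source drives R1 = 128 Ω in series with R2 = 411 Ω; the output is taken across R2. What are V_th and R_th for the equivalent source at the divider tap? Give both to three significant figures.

V_th = 4.53 V, R_th = 97.6 Ω

V_th is the open-circuit tap voltage: 5.94 × 411/(128 + 411) = 4.53 V.
With the supply zeroed, R1 and R2 appear in parallel from the tap: R_th = R1‖R2 = (128 × 411)/539.0 = 97.6 Ω.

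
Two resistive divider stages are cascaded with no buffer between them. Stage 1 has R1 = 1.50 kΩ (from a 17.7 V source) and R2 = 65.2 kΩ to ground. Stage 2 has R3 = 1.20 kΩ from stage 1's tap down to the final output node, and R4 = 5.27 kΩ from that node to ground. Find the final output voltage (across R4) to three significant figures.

V_out ≈ 11.5 V

Stage 2 presents R3+R4 = 6.470 kΩ as a load on stage 1's tap.
Stage 1's lower leg becomes R2‖(R3+R4) = 5.886 kΩ, so V_mid = 17.7 × 5.886/7.386 = 14.11 V.
Stage 2 is itself unloaded: V_out = V_mid × R4/(R3+R4) = 14.11 × 5.27/6.470 = 11.5 V.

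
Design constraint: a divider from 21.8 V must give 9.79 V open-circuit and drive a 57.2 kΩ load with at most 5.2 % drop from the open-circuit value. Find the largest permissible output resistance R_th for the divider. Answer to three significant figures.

R_th ≤ 3.14 kΩ

Loading drop = R_th/(R_th + R_L) ≤ 0.0520, so R_th ≤ R_L · ε/(1−ε) = 57.2 kΩ × 0.0520/0.9480 = 3.14 kΩ.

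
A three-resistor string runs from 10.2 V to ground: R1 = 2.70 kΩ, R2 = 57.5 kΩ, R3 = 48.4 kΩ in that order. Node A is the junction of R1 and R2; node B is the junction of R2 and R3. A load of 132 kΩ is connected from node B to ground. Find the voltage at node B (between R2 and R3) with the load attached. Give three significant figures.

At node B, R3 is in parallel with the load: R3‖R_L = 35.41 kΩ.
Below node A the resistance is R2 + (R3‖R_L) = 92.91 kΩ, so V_A = 10.2 × 92.91/95.61 = 9.912 V.
Then V_B = V_A × (R3‖R_L)/(R2 + R3‖R_L) = 9.912 × 35.41/92.91 = 3.78 V.

V ≈ 3.78 V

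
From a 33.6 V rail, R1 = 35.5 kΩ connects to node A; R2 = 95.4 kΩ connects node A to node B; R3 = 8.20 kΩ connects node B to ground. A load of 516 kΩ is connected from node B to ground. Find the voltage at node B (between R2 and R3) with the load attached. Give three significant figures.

At node B, R3 is in parallel with the load: R3‖R_L = 8.072 kΩ.
Below node A the resistance is R2 + (R3‖R_L) = 103.5 kΩ, so V_A = 33.6 × 103.5/139.0 = 25.02 V.
Then V_B = V_A × (R3‖R_L)/(R2 + R3‖R_L) = 25.02 × 8.072/103.5 = 1.95 V.

V ≈ 1.95 V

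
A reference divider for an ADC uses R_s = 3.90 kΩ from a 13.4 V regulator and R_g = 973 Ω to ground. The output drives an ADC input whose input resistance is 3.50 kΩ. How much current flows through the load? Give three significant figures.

I_L ≈ 0.625 mA

R_g‖R_L = 761.3 Ω; V_out = 13.4 × 761.3/4661 = 2.189 V.
I_L = V_out / R_L = 2.189 / 3.50 kΩ = 0.625 mA.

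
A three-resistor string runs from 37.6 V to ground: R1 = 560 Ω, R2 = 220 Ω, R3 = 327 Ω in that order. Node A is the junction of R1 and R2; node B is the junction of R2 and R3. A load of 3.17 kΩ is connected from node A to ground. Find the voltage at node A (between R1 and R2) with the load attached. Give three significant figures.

Below node A the series string R2+R3 = 547.0 Ω sits in parallel with the 3170 Ω load: 466.5 Ω.
V_A = 37.6 × 466.5/(560 + 466.5) = 17.1 V.

V ≈ 17.1 V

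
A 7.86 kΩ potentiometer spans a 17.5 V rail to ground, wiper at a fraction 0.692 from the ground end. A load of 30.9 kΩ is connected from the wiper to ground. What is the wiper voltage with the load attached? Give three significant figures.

V ≈ 11.5 V

The wiper splits the pot into (1−α)R = 2.421 kΩ above and αR = 5.439 kΩ below.
Lower section ‖ load = 4.625 kΩ.
V_wiper = 17.5 × 4.625/(2.421 + 4.625) = 11.5 V.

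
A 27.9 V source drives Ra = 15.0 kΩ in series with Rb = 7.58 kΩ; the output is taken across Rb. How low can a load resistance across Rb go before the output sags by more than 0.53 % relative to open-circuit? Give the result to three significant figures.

Output resistance R_th = Ra‖Rb = (15.0 × 7.58)/22.58 = 5.035 kΩ.
The fractional drop is R_th/(R_th + R_L); requiring this ≤ 0.00530 gives R_L ≥ R_th(1/0.00530 − 1) = 5.035 × 187.7 = 945 kΩ.

R_L(min) ≈ 945 kΩ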